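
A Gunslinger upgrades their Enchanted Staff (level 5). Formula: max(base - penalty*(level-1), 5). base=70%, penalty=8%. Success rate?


raw_rate = 70 - 8 * (5 - 1)
= 70 - 8 * 4
= 70 - 32
= 38
Apply floor: max(38, 5) = 38%

38%


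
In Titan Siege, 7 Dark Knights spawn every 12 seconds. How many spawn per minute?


Spawns per minute = count * (60 / interval)
= 7 * (60 / 12)
= 7 * 5.0
= 35.0

35.0 per minute


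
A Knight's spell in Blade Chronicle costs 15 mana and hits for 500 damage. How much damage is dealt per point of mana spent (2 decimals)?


Efficiency = damage / mana
= 500 / 15
= 33.33

33.33 dmg/mana


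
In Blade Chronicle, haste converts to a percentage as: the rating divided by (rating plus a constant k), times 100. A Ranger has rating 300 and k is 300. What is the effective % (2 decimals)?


effective% = rating / (rating + k) * 100
= 300 / (300 + 300) * 100
= 300 / 600 * 100
= 0.5 * 100
= 50.00%

50.00%


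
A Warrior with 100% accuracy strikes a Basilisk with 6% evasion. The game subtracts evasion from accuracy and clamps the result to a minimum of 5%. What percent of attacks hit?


accuracy - evasion = 100 - 6 = 94
Apply floor: max(94, 5) = 94
Hit chance = 94%

94%


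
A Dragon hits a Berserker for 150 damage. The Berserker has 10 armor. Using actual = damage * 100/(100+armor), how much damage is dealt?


actual = 150 * 100 / (100 + 10)
= 150 * 100 / 110
= 15000 / 110
= 136.36

136.36 damage


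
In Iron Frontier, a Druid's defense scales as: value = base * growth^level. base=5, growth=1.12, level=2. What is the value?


value = base * growth^level
= 5 * 1.12^2
= 5 * 1.2544
= 6.27

6.27 defense


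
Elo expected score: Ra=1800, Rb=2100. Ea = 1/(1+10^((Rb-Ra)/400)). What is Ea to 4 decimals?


Elo expected score: Ea = 1/(1 + 10^((Rb-Ra)/400))
Rb - Ra = 2100 - 1800 = 300
(Rb-Ra)/400 = 300/400 = 0.75
10^0.75 = 5.623413
Ea = 1/(1 + 5.623413) = 1/6.623413 = 0.1510

0.1510


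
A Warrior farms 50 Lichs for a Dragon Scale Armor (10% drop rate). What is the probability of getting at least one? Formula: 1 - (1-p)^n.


P(at least one) = 1 - P(none) = 1 - (1-p)^n
p = 10/100 = 0.1
1 - p = 0.9
(1 - p)^50 = 0.9^50 = 0.005154
P(at least one) = 1 - 0.005154 = 0.9948

0.9948


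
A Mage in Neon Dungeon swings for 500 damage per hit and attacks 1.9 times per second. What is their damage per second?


DPS = damage * attack_speed
= 500 * 1.9
= 950.0

950.0 DPS


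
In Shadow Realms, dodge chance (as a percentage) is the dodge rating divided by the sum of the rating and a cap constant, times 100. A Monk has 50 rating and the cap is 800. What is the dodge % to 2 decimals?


dodge% = 50 / (50 + 800) * 100
= 50 / 850 * 100
= 0.058824 * 100
= 5.88%

5.88%


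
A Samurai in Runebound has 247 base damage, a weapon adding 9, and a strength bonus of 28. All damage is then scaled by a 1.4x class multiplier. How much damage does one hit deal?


Sum base + weapon + str = 247 + 9 + 28 = 284
Multiply by 1.4:
284 * 1.4 = 397.6

397.6 damage


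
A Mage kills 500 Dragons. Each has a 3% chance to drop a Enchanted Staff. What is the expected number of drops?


Expected drops = kills * (drop_rate / 100)
= 500 * (3 / 100)
= 500 * 0.03
= 15.0

15.0 drops


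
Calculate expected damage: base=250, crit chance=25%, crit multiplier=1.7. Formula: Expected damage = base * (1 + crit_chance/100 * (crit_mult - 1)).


E[dmg] = base * (1 + crit_chance * (crit_mult - 1))
cc as decimal = 25/100 = 0.25
cm - 1 = 1.7 - 1 = 0.7
Bonus factor = 0.25 * 0.7 = 0.175
Total multiplier = 1 + 0.175 = 1.175
Expected damage = 250 * 1.175 = 293.75

293.75 damage


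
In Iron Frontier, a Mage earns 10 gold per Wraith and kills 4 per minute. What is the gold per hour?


Gold per minute = 10 * 4 = 40
Gold per hour = 40 * 60 = 2400

2400 gold/hour


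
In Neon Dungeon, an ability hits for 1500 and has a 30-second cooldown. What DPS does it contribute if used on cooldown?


DPS = damage / cooldown
= 1500 / 30
= 50.00

50.00 DPS


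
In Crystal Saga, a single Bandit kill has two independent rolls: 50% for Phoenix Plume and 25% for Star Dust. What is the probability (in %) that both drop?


For independent events, P(both) = P(A) * P(B)
= 50% * 25%
= 1250 / 100 %
= 12.5%

12.5%


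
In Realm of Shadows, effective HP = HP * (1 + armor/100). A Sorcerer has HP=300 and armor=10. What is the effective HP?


EHP = 300 * (1 + 10/100)
= 300 * (1 + 0.1)
= 300 * 1.1
= 330.0

330.0 EHP


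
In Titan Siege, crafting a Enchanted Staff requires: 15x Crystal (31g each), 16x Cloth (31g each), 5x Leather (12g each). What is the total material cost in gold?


Cost breakdown:
  Crystal: 15 * 31 = 465
  Cloth: 16 * 31 = 496
  Leather: 5 * 12 = 60
Total = 465 + 496 + 60 = 1021

1021 gold


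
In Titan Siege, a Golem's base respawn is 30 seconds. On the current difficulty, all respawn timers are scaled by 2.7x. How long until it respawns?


Respawn time = base * multiplier
= 30 * 2.7
= 81.0 seconds

81.0 seconds


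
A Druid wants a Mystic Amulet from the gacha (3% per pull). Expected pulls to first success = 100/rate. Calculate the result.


Expected pulls for a geometric distribution = 1/p = 100 / rate%
= 100 / 3
= 33.33

33.33 pulls


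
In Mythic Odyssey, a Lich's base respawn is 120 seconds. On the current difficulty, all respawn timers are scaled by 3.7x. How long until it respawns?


Respawn time = base * multiplier
= 120 * 3.7
= 444.0 seconds

444.0 seconds


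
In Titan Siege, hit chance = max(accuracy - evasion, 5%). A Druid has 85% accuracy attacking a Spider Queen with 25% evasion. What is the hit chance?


accuracy - evasion = 85 - 25 = 60
Apply floor: max(60, 5) = 60
Hit chance = 60%

60%


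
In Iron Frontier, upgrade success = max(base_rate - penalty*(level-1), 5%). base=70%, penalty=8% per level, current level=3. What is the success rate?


raw_rate = 70 - 8 * (3 - 1)
= 70 - 8 * 2
= 70 - 16
= 54
Apply floor: max(54, 5) = 54%

54%


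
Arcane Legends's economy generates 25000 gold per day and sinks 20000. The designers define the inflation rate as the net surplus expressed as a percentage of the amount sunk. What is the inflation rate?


Net gold = 25000 - 20000 = 5000
Inflation rate = net / sunk * 100 = 5000 / 20000 * 100
= 0.25 * 100
= 25.00%

25.00%


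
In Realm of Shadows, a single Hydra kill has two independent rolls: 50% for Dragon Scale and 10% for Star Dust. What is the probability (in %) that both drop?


For independent events, P(both) = P(A) * P(B)
= 50% * 10%
= 500 / 100 %
= 5.0%

5.0%


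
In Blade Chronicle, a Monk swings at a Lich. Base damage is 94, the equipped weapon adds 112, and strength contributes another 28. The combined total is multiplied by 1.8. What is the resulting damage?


Sum base + weapon + str = 94 + 112 + 28 = 234
Multiply by 1.8:
234 * 1.8 = 421.2

421.2 damage


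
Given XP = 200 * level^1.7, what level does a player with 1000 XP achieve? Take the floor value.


XP = 200 * level^1.7, so level = (XP / 200)^(1/1.7)
= (1000 / 200)^(1/1.7)
= 5.0^0.5882
= 2.5773
Floor: level = 2

level 2


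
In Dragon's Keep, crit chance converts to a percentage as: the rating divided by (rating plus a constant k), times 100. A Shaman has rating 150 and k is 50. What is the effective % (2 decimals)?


effective% = rating / (rating + k) * 100
= 150 / (150 + 50) * 100
= 150 / 200 * 100
= 0.75 * 100
= 75.00%

75.00%


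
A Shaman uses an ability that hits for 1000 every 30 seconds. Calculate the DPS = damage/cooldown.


DPS = damage / cooldown
= 1000 / 30
= 33.33

33.33 DPS


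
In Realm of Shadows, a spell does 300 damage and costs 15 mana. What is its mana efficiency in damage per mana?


Efficiency = damage / mana
= 300 / 15
= 20.00

20.00 dmg/mana


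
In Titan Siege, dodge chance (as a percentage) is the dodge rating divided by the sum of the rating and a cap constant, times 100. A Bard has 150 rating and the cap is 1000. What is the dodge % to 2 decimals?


dodge% = 150 / (150 + 1000) * 100
= 150 / 1150 * 100
= 0.130435 * 100
= 13.04%

13.04%


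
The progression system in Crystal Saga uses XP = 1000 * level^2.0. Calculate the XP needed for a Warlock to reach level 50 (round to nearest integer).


XP = 1000 * level^2.0
Substitute level = 50:
XP = 1000 * 50^2.0
= 1000 * 2500.0
= 2500000

2500000 XP


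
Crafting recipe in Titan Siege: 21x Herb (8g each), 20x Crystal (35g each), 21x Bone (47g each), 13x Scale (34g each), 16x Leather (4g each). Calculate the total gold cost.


Cost breakdown:
  Herb: 21 * 8 = 168
  Crystal: 20 * 35 = 700
  Bone: 21 * 47 = 987
  Scale: 13 * 34 = 442
  Leather: 16 * 4 = 64
Total = 168 + 700 + 987 + 442 + 64 = 2361

2361 gold


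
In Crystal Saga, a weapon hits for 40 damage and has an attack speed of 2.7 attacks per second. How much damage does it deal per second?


DPS = damage * attack_speed
= 40 * 2.7
= 108.0

108.0 DPS


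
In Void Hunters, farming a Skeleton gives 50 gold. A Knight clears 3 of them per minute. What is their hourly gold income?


Gold per minute = 50 * 3 = 150
Gold per hour = 150 * 60 = 9000

9000 gold/hour


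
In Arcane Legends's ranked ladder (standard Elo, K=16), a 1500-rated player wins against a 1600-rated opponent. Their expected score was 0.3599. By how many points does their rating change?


Elo update: delta = K * (S - Ea), where S = 1 (wins)
S - Ea = 1 - 0.3599 = 0.6401
Rating change = 16 * 0.6401
= 10.24

10.24 rating points


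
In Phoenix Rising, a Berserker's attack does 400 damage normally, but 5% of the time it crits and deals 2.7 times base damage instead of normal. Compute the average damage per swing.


E[dmg] = base * (1 + crit_chance * (crit_mult - 1))
cc as decimal = 5/100 = 0.05
cm - 1 = 2.7 - 1 = 1.7
Bonus factor = 0.05 * 1.7 = 0.085
Total multiplier = 1 + 0.085 = 1.085
Expected damage = 400 * 1.085 = 434.00

434.00 damage


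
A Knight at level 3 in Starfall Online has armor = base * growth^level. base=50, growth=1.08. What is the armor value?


value = base * growth^level
= 50 * 1.08^3
= 50 * 1.259712
= 62.99

62.99 armor


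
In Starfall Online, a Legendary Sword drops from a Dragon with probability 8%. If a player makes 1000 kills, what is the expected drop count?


Expected drops = kills * (drop_rate / 100)
= 1000 * (8 / 100)
= 1000 * 0.08
= 80.0

80.0 drops


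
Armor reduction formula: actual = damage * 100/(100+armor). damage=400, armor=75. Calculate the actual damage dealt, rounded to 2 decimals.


actual = 400 * 100 / (100 + 75)
= 400 * 100 / 175
= 40000 / 175
= 228.57

228.57 damage


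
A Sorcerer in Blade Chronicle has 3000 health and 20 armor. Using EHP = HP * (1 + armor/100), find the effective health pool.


EHP = 3000 * (1 + 20/100)
= 3000 * (1 + 0.2)
= 3000 * 1.2
= 3600.0

3600.0 EHP


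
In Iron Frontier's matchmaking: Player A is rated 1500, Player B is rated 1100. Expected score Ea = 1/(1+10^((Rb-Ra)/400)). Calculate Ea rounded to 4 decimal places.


Elo expected score: Ea = 1/(1 + 10^((Rb-Ra)/400))
Rb - Ra = 1100 - 1500 = -400
(Rb-Ra)/400 = -400/400 = -1.0
10^-1.0 = 0.1
Ea = 1/(1 + 0.1) = 1/1.1 = 0.9091

0.9091


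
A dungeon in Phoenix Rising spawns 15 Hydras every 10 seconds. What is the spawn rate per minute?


Spawns per minute = count * (60 / interval)
= 15 * (60 / 10)
= 15 * 6.0
= 90.0

90.0 per minute


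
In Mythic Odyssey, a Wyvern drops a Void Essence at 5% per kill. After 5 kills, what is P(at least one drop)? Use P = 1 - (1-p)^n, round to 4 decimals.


P(at least one) = 1 - P(none) = 1 - (1-p)^n
p = 5/100 = 0.05
1 - p = 0.95
(1 - p)^5 = 0.95^5 = 0.773781
P(at least one) = 1 - 0.773781 = 0.2262

0.2262


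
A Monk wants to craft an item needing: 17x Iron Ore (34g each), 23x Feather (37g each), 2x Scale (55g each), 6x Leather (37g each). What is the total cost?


Cost breakdown:
  Iron Ore: 17 * 34 = 578
  Feather: 23 * 37 = 851
  Scale: 2 * 55 = 110
  Leather: 6 * 37 = 222
Total = 578 + 851 + 110 + 222 = 1761

1761 gold


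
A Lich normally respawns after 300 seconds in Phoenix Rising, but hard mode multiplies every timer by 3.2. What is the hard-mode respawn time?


Respawn time = base * multiplier
= 300 * 3.2
= 960.0 seconds

960.0 seconds


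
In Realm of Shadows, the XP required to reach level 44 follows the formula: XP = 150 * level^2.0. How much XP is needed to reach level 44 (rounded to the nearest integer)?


XP = 150 * level^2.0
Substitute level = 44:
XP = 150 * 44^2.0
= 150 * 1936.0
= 290400

290400 XP


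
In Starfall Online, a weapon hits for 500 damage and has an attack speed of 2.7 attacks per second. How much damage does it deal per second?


DPS = damage * attack_speed
= 500 * 2.7
= 1350.0

1350.0 DPS


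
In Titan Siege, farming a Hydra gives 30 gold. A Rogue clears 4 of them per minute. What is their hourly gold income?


Gold per minute = 30 * 4 = 120
Gold per hour = 120 * 60 = 7200

7200 gold/hour


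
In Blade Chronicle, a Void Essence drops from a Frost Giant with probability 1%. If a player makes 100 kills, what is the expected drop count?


Expected drops = kills * (drop_rate / 100)
= 100 * (1 / 100)
= 100 * 0.01
= 1.0

1.0 drops


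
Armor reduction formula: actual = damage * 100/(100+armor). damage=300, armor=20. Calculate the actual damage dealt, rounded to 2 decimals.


actual = 300 * 100 / (100 + 20)
= 300 * 100 / 120
= 30000 / 120
= 250.00

250.00 damage


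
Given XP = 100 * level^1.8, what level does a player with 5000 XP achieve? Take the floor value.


XP = 100 * level^1.8, so level = (XP / 100)^(1/1.8)
= (5000 / 100)^(1/1.8)
= 50.0^0.5556
= 8.7876
Floor: level = 8

level 8


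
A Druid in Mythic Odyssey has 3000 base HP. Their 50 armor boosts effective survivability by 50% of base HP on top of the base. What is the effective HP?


EHP = 3000 * (1 + 50/100)
= 3000 * (1 + 0.5)
= 3000 * 1.5
= 4500.0

4500.0 EHP


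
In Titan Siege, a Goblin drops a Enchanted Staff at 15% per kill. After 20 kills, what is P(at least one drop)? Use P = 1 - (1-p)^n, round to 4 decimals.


P(at least one) = 1 - P(none) = 1 - (1-p)^n
p = 15/100 = 0.15
1 - p = 0.85
(1 - p)^20 = 0.85^20 = 0.038760
P(at least one) = 1 - 0.038760 = 0.9612

0.9612


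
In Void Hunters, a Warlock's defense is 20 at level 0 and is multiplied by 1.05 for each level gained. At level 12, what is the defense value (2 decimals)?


value = base * growth^level
= 20 * 1.05^12
= 20 * 1.795856
= 35.92

35.92 defense


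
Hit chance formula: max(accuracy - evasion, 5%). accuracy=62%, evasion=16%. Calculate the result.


accuracy - evasion = 62 - 16 = 46
Apply floor: max(46, 5) = 46
Hit chance = 46%

46%


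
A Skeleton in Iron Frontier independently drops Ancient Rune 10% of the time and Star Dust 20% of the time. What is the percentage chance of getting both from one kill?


For independent events, P(both) = P(A) * P(B)
= 10% * 20%
= 200 / 100 %
= 2.0%

2.0%


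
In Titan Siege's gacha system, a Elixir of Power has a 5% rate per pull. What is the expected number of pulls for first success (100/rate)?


Expected pulls for a geometric distribution = 1/p = 100 / rate%
= 100 / 5
= 20.0

20.0 pulls


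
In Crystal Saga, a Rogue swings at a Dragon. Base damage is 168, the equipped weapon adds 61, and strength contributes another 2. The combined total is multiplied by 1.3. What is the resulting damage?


Sum base + weapon + str = 168 + 61 + 2 = 231
Multiply by 1.3:
231 * 1.3 = 300.3

300.3 damage


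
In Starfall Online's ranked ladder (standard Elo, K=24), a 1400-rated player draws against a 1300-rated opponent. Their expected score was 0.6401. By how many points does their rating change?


Elo update: delta = K * (S - Ea), where S = 0.5 (draws)
S - Ea = 0.5 - 0.6401 = -0.1401
Rating change = 24 * -0.1401
= -3.36

-3.36 rating points


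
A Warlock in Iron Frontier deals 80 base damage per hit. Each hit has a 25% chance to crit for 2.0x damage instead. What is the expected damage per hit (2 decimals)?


E[dmg] = base * (1 + crit_chance * (crit_mult - 1))
cc as decimal = 25/100 = 0.25
cm - 1 = 2.0 - 1 = 1.0
Bonus factor = 0.25 * 1.0 = 0.25
Total multiplier = 1 + 0.25 = 1.25
Expected damage = 80 * 1.25 = 100.00

100.00 damage


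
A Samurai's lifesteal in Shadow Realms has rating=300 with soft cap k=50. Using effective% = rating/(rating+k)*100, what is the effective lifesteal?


effective% = rating / (rating + k) * 100
= 300 / (300 + 50) * 100
= 300 / 350 * 100
= 0.857143 * 100
= 85.71%

85.71%


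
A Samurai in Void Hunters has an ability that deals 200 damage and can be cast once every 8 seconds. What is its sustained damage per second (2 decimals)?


DPS = damage / cooldown
= 200 / 8
= 25.00

25.00 DPS


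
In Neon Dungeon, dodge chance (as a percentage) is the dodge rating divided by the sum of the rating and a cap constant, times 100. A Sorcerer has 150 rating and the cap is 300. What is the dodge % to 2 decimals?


dodge% = 150 / (150 + 300) * 100
= 150 / 450 * 100
= 0.333333 * 100
= 33.33%

33.33%


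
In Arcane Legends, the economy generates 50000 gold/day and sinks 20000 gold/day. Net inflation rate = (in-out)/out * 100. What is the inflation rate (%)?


Net gold = 50000 - 20000 = 30000
Inflation rate = net / sunk * 100 = 30000 / 20000 * 100
= 1.5 * 100
= 150.00%

150.00%


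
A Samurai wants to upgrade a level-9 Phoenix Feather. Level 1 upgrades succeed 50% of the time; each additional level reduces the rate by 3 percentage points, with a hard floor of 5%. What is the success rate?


raw_rate = 50 - 3 * (9 - 1)
= 50 - 3 * 8
= 50 - 24
= 26
Apply floor: max(26, 5) = 26%

26%


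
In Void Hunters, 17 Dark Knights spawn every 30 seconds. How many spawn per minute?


Spawns per minute = count * (60 / interval)
= 17 * (60 / 30)
= 17 * 2.0
= 34.0

34.0 per minute


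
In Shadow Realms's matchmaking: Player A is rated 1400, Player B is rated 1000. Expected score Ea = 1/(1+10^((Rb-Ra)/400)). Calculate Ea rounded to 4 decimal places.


Elo expected score: Ea = 1/(1 + 10^((Rb-Ra)/400))
Rb - Ra = 1000 - 1400 = -400
(Rb-Ra)/400 = -400/400 = -1.0
10^-1.0 = 0.1
Ea = 1/(1 + 0.1) = 1/1.1 = 0.9091

0.9091


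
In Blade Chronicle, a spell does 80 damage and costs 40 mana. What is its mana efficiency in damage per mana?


Efficiency = damage / mana
= 80 / 40
= 2.00

2.00 dmg/mana


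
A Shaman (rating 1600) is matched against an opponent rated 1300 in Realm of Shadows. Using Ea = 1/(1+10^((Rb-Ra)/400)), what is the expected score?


Elo expected score: Ea = 1/(1 + 10^((Rb-Ra)/400))
Rb - Ra = 1300 - 1600 = -300
(Rb-Ra)/400 = -300/400 = -0.75
10^-0.75 = 0.177828
Ea = 1/(1 + 0.177828) = 1/1.177828 = 0.8490

0.8490


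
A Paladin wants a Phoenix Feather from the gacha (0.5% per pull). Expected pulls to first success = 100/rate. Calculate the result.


Expected pulls for a geometric distribution = 1/p = 100 / rate%
= 100 / 0.5
= 200.0

200.0 pulls


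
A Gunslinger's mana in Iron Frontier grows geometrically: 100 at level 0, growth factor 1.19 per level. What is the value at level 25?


value = base * growth^level
= 100 * 1.19^25
= 100 * 77.388073
= 7738.81

7738.81 mana


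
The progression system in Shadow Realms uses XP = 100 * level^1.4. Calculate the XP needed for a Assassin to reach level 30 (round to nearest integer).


XP = 100 * level^1.4
Substitute level = 30:
XP = 100 * 30^1.4
= 100 * 116.9418
= 11694

11694 XP


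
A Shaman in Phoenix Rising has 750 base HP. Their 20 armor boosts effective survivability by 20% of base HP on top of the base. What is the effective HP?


EHP = 750 * (1 + 20/100)
= 750 * (1 + 0.2)
= 750 * 1.2
= 900.0

900.0 EHP


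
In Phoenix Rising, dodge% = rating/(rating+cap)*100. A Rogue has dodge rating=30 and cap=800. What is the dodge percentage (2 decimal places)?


dodge% = 30 / (30 + 800) * 100
= 30 / 830 * 100
= 0.036145 * 100
= 3.61%

3.61%


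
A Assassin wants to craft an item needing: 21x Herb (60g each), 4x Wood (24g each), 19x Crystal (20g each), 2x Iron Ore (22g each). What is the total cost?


Cost breakdown:
  Herb: 21 * 60 = 1260
  Wood: 4 * 24 = 96
  Crystal: 19 * 20 = 380
  Iron Ore: 2 * 22 = 44
Total = 1260 + 96 + 380 + 44 = 1780

1780 gold


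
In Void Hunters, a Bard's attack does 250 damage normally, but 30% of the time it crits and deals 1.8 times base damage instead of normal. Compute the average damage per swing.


E[dmg] = base * (1 + crit_chance * (crit_mult - 1))
cc as decimal = 30/100 = 0.3
cm - 1 = 1.8 - 1 = 0.8
Bonus factor = 0.3 * 0.8 = 0.24
Total multiplier = 1 + 0.24 = 1.24
Expected damage = 250 * 1.24 = 310.00

310.00 damage


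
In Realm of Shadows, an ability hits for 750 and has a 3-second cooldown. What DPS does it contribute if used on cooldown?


DPS = damage / cooldown
= 750 / 3
= 250.00

250.00 DPS


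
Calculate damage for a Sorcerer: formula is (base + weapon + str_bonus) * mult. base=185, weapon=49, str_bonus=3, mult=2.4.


Sum base + weapon + str = 185 + 49 + 3 = 237
Multiply by 2.4:
237 * 2.4 = 568.8

568.8 damage


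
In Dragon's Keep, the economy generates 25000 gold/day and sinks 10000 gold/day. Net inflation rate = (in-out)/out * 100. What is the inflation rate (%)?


Net gold = 25000 - 10000 = 15000
Inflation rate = net / sunk * 100 = 15000 / 10000 * 100
= 1.5 * 100
= 150.00%

150.00%


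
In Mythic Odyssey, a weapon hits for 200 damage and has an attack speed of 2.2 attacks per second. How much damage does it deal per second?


DPS = damage * attack_speed
= 200 * 2.2
= 440.0

440.0 DPS


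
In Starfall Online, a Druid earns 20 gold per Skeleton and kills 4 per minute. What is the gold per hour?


Gold per minute = 20 * 4 = 80
Gold per hour = 80 * 60 = 4800

4800 gold/hour


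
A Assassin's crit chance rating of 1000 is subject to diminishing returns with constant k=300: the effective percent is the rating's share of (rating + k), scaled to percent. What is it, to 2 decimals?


effective% = rating / (rating + k) * 100
= 1000 / (1000 + 300) * 100
= 1000 / 1300 * 100
= 0.769231 * 100
= 76.92%

76.92%


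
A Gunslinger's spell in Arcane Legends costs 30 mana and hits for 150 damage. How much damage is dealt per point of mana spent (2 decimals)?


Efficiency = damage / mana
= 150 / 30
= 5.00

5.00 dmg/mana


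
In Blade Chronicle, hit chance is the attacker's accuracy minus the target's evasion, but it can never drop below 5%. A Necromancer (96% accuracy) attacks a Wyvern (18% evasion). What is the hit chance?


accuracy - evasion = 96 - 18 = 78
Apply floor: max(78, 5) = 78
Hit chance = 78%

78%


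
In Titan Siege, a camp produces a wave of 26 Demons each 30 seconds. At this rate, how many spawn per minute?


Spawns per minute = count * (60 / interval)
= 26 * (60 / 30)
= 26 * 2.0
= 52.0

52.0 per minute


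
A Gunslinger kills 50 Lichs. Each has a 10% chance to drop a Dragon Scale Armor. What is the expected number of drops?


Expected drops = kills * (drop_rate / 100)
= 50 * (10 / 100)
= 50 * 0.1
= 5.0

5.0 drops


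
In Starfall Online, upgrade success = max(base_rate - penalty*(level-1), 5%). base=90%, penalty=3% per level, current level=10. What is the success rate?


raw_rate = 90 - 3 * (10 - 1)
= 90 - 3 * 9
= 90 - 27
= 63
Apply floor: max(63, 5) = 63%

63%


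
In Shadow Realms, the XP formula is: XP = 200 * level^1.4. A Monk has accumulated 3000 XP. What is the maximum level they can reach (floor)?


XP = 200 * level^1.4, so level = (XP / 200)^(1/1.4)
= (3000 / 200)^(1/1.4)
= 15.0^0.7143
= 6.9193
Floor: level = 6

level 6


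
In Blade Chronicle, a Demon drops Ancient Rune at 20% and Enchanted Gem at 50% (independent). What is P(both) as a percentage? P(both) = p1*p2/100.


For independent events, P(both) = P(A) * P(B)
= 20% * 50%
= 1000 / 100 %
= 10.0%

10.0%


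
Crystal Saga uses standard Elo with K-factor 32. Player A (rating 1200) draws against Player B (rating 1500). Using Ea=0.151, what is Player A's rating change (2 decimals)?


Elo update: delta = K * (S - Ea), where S = 0.5 (draws)
S - Ea = 0.5 - 0.151 = 0.349
Rating change = 32 * 0.349
= 11.17

11.17 rating points


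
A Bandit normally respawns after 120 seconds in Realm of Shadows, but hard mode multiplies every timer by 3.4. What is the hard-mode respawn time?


Respawn time = base * multiplier
= 120 * 3.4
= 408.0 seconds

408.0 seconds


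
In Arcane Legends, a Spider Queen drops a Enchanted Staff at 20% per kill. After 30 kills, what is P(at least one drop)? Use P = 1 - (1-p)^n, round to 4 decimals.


P(at least one) = 1 - P(none) = 1 - (1-p)^n
p = 20/100 = 0.2
1 - p = 0.8
(1 - p)^30 = 0.8^30 = 0.001238
P(at least one) = 1 - 0.001238 = 0.9988

0.9988


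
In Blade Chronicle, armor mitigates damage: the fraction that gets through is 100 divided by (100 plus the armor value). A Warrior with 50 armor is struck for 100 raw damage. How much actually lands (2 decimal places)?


actual = 100 * 100 / (100 + 50)
= 100 * 100 / 150
= 10000 / 150
= 66.67

66.67 damage


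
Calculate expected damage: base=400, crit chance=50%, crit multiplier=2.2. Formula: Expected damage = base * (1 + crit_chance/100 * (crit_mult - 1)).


E[dmg] = base * (1 + crit_chance * (crit_mult - 1))
cc as decimal = 50/100 = 0.5
cm - 1 = 2.2 - 1 = 1.2
Bonus factor = 0.5 * 1.2 = 0.6
Total multiplier = 1 + 0.6 = 1.6
Expected damage = 400 * 1.6 = 640.00

640.00 damage


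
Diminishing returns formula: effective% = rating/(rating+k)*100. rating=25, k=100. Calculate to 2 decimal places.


effective% = rating / (rating + k) * 100
= 25 / (25 + 100) * 100
= 25 / 125 * 100
= 0.2 * 100
= 20.00%

20.00%


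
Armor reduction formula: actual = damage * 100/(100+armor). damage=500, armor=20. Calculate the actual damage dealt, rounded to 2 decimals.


actual = 500 * 100 / (100 + 20)
= 500 * 100 / 120
= 50000 / 120
= 416.67

416.67 damage


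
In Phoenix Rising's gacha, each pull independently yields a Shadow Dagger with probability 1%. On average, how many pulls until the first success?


Expected pulls for a geometric distribution = 1/p = 100 / rate%
= 100 / 1
= 100.0

100.0 pulls


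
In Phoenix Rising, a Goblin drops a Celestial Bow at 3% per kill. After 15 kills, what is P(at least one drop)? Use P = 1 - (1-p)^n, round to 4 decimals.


P(at least one) = 1 - P(none) = 1 - (1-p)^n
p = 3/100 = 0.03
1 - p = 0.97
(1 - p)^15 = 0.97^15 = 0.633251
P(at least one) = 1 - 0.633251 = 0.3667

0.3667


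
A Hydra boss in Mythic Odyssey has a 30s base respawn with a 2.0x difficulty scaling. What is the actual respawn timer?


Respawn time = base * multiplier
= 30 * 2.0
= 60.0 seconds

60.0 seconds


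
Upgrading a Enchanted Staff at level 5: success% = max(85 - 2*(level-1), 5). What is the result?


raw_rate = 85 - 2 * (5 - 1)
= 85 - 2 * 4
= 85 - 8
= 77
Apply floor: max(77, 5) = 77%

77%


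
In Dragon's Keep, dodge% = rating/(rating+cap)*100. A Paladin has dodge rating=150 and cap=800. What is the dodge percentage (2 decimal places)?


dodge% = 150 / (150 + 800) * 100
= 150 / 950 * 100
= 0.157895 * 100
= 15.79%

15.79%


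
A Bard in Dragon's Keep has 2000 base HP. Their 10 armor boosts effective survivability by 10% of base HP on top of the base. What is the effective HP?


EHP = 2000 * (1 + 10/100)
= 2000 * (1 + 0.1)
= 2000 * 1.1
= 2200.0

2200.0 EHP


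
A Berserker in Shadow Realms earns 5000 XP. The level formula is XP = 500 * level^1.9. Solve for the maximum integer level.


XP = 500 * level^1.9, so level = (XP / 500)^(1/1.9)
= (5000 / 500)^(1/1.9)
= 10.0^0.5263
= 3.3598
Floor: level = 3

level 3


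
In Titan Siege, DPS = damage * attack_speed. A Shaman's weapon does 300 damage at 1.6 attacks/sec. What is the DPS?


DPS = damage * attack_speed
= 300 * 1.6
= 480.0

480.0 DPS


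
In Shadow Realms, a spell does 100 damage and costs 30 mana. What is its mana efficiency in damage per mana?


Efficiency = damage / mana
= 100 / 30
= 3.33

3.33 dmg/mana


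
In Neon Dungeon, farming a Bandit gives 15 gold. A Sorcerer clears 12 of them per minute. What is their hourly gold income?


Gold per minute = 15 * 12 = 180
Gold per hour = 180 * 60 = 10800

10800 gold/hour


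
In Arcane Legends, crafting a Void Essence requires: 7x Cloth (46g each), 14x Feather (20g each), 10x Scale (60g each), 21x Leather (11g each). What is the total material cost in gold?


Cost breakdown:
  Cloth: 7 * 46 = 322
  Feather: 14 * 20 = 280
  Scale: 10 * 60 = 600
  Leather: 21 * 11 = 231
Total = 322 + 280 + 600 + 231 = 1433

1433 gold


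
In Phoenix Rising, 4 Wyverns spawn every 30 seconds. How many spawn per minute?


Spawns per minute = count * (60 / interval)
= 4 * (60 / 30)
= 4 * 2.0
= 8.0

8.0 per minute


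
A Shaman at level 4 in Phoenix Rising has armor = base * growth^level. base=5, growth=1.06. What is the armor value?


value = base * growth^level
= 5 * 1.06^4
= 5 * 1.262477
= 6.31

6.31 armor


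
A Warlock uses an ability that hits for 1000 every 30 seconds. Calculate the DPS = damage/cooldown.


DPS = damage / cooldown
= 1000 / 30
= 33.33

33.33 DPS


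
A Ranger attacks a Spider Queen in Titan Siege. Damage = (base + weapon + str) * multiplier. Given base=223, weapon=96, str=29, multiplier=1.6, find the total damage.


Sum base + weapon + str = 223 + 96 + 29 = 348
Multiply by 1.6:
348 * 1.6 = 556.8

556.8 damage


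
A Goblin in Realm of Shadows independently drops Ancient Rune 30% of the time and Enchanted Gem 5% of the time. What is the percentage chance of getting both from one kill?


For independent events, P(both) = P(A) * P(B)
= 30% * 5%
= 150 / 100 %
= 1.5%

1.5%


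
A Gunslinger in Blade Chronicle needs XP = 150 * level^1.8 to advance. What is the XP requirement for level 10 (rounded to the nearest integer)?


XP = 150 * level^1.8
Substitute level = 10:
XP = 150 * 10^1.8
= 150 * 63.0957
= 9464

9464 XP


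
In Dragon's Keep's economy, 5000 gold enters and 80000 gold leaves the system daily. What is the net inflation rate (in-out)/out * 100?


Net gold = 5000 - 80000 = -75000
Inflation rate = net / sunk * 100 = -75000 / 80000 * 100
= -0.9375 * 100
= -93.75%

-93.75%


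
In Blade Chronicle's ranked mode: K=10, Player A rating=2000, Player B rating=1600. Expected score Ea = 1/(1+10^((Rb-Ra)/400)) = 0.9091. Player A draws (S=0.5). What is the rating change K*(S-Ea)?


Elo update: delta = K * (S - Ea), where S = 0.5 (draws)
S - Ea = 0.5 - 0.9091 = -0.4091
Rating change = 10 * -0.4091
= -4.09

-4.09 rating points


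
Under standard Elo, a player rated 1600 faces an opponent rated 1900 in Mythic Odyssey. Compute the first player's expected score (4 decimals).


Elo expected score: Ea = 1/(1 + 10^((Rb-Ra)/400))
Rb - Ra = 1900 - 1600 = 300
(Rb-Ra)/400 = 300/400 = 0.75
10^0.75 = 5.623413
Ea = 1/(1 + 5.623413) = 1/6.623413 = 0.1510

0.1510


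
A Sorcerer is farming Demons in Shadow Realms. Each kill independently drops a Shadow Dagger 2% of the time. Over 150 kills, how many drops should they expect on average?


Expected drops = kills * (drop_rate / 100)
= 150 * (2 / 100)
= 150 * 0.02
= 3.0

3.0 drops


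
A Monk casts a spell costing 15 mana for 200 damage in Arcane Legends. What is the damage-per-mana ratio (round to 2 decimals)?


Efficiency = damage / mana
= 200 / 15
= 13.33

13.33 dmg/mana


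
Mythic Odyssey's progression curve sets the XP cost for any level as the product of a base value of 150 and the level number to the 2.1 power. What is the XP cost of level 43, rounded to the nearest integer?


XP = 150 * level^2.1
Substitute level = 43:
XP = 150 * 43^2.1
= 150 * 2693.294
= 403994

403994 XP


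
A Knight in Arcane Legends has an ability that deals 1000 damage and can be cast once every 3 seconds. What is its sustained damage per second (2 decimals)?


DPS = damage / cooldown
= 1000 / 3
= 333.33

333.33 DPS


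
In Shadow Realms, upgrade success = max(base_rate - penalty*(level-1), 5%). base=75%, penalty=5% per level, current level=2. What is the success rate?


raw_rate = 75 - 5 * (2 - 1)
= 75 - 5 * 1
= 75 - 5
= 70
Apply floor: max(70, 5) = 70%

70%


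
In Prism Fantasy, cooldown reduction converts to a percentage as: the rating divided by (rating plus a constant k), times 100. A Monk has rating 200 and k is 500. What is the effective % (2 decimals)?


effective% = rating / (rating + k) * 100
= 200 / (200 + 500) * 100
= 200 / 700 * 100
= 0.285714 * 100
= 28.57%

28.57%


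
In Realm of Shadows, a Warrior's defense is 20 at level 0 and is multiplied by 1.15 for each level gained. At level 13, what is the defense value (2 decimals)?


value = base * growth^level
= 20 * 1.15^13
= 20 * 6.152788
= 123.06

123.06 defense


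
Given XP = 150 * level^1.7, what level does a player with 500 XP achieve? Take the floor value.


XP = 150 * level^1.7, so level = (XP / 150)^(1/1.7)
= (500 / 150)^(1/1.7)
= 3.3333^0.5882
= 2.0304
Floor: level = 2

level 2


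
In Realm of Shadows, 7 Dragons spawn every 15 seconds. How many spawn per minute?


Spawns per minute = count * (60 / interval)
= 7 * (60 / 15)
= 7 * 4.0
= 28.0

28.0 per minute


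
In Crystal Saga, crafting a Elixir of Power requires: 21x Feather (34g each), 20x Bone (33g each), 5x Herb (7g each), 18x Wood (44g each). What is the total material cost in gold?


Cost breakdown:
  Feather: 21 * 34 = 714
  Bone: 20 * 33 = 660
  Herb: 5 * 7 = 35
  Wood: 18 * 44 = 792
Total = 714 + 660 + 35 + 792 = 2201

2201 gold


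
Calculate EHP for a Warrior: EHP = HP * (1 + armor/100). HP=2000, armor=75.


EHP = 2000 * (1 + 75/100)
= 2000 * (1 + 0.75)
= 2000 * 1.75
= 3500.0

3500.0 EHP


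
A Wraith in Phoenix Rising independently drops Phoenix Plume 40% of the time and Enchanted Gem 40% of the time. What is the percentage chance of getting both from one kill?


For independent events, P(both) = P(A) * P(B)
= 40% * 40%
= 1600 / 100 %
= 16.0%

16.0%


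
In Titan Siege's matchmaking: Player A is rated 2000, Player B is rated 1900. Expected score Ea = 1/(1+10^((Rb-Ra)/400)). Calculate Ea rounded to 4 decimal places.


Elo expected score: Ea = 1/(1 + 10^((Rb-Ra)/400))
Rb - Ra = 1900 - 2000 = -100
(Rb-Ra)/400 = -100/400 = -0.25
10^-0.25 = 0.562341
Ea = 1/(1 + 0.562341) = 1/1.562341 = 0.6401

0.6401


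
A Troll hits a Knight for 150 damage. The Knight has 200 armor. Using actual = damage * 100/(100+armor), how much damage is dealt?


actual = 150 * 100 / (100 + 200)
= 150 * 100 / 300
= 15000 / 300
= 50.00

50.00 damage


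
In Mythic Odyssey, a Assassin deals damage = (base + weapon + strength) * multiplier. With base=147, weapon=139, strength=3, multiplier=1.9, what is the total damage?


Sum base + weapon + str = 147 + 139 + 3 = 289
Multiply by 1.9:
289 * 1.9 = 549.1

549.1 damage


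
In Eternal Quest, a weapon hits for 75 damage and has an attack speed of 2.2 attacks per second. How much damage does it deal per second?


DPS = damage * attack_speed
= 75 * 2.2
= 165.0

165.0 DPS


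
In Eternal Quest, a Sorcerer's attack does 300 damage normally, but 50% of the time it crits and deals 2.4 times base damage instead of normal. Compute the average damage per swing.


E[dmg] = base * (1 + crit_chance * (crit_mult - 1))
cc as decimal = 50/100 = 0.5
cm - 1 = 2.4 - 1 = 1.4
Bonus factor = 0.5 * 1.4 = 0.7
Total multiplier = 1 + 0.7 = 1.7
Expected damage = 300 * 1.7 = 510.00

510.00 damage


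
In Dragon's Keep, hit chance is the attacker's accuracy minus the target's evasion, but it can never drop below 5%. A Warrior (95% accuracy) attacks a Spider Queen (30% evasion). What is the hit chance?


accuracy - evasion = 95 - 30 = 65
Apply floor: max(65, 5) = 65
Hit chance = 65%

65%


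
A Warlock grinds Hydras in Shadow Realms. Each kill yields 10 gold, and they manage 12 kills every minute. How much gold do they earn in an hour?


Gold per minute = 10 * 12 = 120
Gold per hour = 120 * 60 = 7200

7200 gold/hour


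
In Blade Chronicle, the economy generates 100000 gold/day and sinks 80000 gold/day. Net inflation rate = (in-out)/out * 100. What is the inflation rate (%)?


Net gold = 100000 - 80000 = 20000
Inflation rate = net / sunk * 100 = 20000 / 80000 * 100
= 0.25 * 100
= 25.00%

25.00%


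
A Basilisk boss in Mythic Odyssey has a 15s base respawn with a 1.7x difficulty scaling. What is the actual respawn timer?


Respawn time = base * multiplier
= 15 * 1.7
= 25.5 seconds

25.5 seconds


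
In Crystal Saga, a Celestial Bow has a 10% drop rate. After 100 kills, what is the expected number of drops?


Expected drops = kills * (drop_rate / 100)
= 100 * (10 / 100)
= 100 * 0.1
= 10.0

10.0 drops


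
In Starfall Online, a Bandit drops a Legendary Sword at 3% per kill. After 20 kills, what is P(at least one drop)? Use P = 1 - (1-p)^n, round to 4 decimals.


P(at least one) = 1 - P(none) = 1 - (1-p)^n
p = 3/100 = 0.03
1 - p = 0.97
(1 - p)^20 = 0.97^20 = 0.543794
P(at least one) = 1 - 0.543794 = 0.4562

0.4562


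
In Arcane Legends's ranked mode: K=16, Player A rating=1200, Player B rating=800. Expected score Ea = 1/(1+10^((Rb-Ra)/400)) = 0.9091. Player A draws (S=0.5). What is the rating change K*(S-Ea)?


Elo update: delta = K * (S - Ea), where S = 0.5 (draws)
S - Ea = 0.5 - 0.9091 = -0.4091
Rating change = 16 * -0.4091
= -6.55

-6.55 rating points


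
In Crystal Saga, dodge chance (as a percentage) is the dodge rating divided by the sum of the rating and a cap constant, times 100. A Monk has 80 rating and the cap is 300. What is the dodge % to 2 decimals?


dodge% = 80 / (80 + 300) * 100
= 80 / 380 * 100
= 0.210526 * 100
= 21.05%

21.05%


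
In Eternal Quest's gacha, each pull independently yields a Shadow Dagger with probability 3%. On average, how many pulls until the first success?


Expected pulls for a geometric distribution = 1/p = 100 / rate%
= 100 / 3
= 33.33

33.33 pulls


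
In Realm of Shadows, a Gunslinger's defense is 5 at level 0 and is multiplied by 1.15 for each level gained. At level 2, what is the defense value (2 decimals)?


value = base * growth^level
= 5 * 1.15^2
= 5 * 1.3225
= 6.61

6.61 defense


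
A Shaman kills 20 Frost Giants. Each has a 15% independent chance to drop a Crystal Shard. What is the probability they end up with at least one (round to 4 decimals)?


P(at least one) = 1 - P(none) = 1 - (1-p)^n
p = 15/100 = 0.15
1 - p = 0.85
(1 - p)^20 = 0.85^20 = 0.038760
P(at least one) = 1 - 0.038760 = 0.9612

0.9612


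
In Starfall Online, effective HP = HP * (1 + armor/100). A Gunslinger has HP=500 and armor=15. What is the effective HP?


EHP = 500 * (1 + 15/100)
= 500 * (1 + 0.15)
= 500 * 1.15
= 575.0

575.0 EHP


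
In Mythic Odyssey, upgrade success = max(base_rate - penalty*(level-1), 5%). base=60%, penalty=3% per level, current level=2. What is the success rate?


raw_rate = 60 - 3 * (2 - 1)
= 60 - 3 * 1
= 60 - 3
= 57
Apply floor: max(57, 5) = 57%

57%


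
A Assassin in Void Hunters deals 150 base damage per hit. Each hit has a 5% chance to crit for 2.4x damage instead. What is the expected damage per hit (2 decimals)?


E[dmg] = base * (1 + crit_chance * (crit_mult - 1))
cc as decimal = 5/100 = 0.05
cm - 1 = 2.4 - 1 = 1.4
Bonus factor = 0.05 * 1.4 = 0.07
Total multiplier = 1 + 0.07 = 1.07
Expected damage = 150 * 1.07 = 160.50

160.50 damage


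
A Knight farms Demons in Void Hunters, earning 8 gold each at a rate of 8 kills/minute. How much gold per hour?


Gold per minute = 8 * 8 = 64
Gold per hour = 64 * 60 = 3840

3840 gold/hour


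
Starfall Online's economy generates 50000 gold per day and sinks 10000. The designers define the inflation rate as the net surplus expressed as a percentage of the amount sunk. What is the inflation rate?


Net gold = 50000 - 10000 = 40000
Inflation rate = net / sunk * 100 = 40000 / 10000 * 100
= 4.0 * 100
= 400.00%

400.00%
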